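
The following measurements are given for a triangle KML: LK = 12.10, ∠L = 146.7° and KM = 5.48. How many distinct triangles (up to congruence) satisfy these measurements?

LK·sin L = 12.10·sin(146.7°) ≈ 6.643.
Since ∠L is not acute, a triangle exists only if KM > LK; here KM ≤ LK, so there is no triangle.

0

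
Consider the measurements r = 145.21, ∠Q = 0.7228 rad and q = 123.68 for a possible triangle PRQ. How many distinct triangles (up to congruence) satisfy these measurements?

2

r·sin Q = 145.21·sin(0.7228 rad) ≈ 96.05.
Since r sin Q < q < r (96.05 < 123.68 < 145.21), two triangles exist.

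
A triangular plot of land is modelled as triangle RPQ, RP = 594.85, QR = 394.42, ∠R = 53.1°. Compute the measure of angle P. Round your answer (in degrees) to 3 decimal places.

By the law of cosines, PQ² = QR² + RP² − 2·QR·RP·cos R = 2.2767e+05, so PQ ≈ 477.15.
Law of cosines again: cos P = (RP² + PQ² − QR²)/(2·RP·PQ) ≈ 0.75036, so ∠P ≈ 41.38°.

∠P ≈ 41.379°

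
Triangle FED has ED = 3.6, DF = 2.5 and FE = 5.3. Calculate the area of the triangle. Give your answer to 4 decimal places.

area ≈ 3.9143

Semiperimeter s = (3.6 + 2.5 + 5.3)/2 = 5.7.
Heron's formula: area = √(5.7·2.1·3.2·0.4) ≈ 3.9143.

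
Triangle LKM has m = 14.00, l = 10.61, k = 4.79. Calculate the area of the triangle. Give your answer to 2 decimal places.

area ≈ 20.42

Semiperimeter s = (10.61 + 4.79 + 14)/2 = 14.7.
Heron's formula: area = √(14.7·4.09·9.91·0.7) ≈ 20.422.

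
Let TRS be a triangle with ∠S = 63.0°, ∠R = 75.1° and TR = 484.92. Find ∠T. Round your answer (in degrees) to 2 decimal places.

41.90

The third angle is ∠T = 180° − ∠R − ∠S = 41.90°.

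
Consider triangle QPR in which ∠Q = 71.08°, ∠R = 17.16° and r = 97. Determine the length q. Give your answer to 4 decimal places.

The third angle is ∠P = 180° − ∠R − ∠Q = 91.76°.
Law of sines: q = r·sin Q/sin R ≈ 311.01.

311.0052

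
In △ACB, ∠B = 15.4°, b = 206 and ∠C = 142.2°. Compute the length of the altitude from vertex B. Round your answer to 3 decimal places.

The third angle is ∠A = 180° − ∠C − ∠B = 22.40°.
Law of sines: a = b·sin A/sin B ≈ 295.61.
Law of sines: c = b·sin C/sin B ≈ 475.45.
Area = ½·b·a·sin C ≈ 18662.
The altitude from B has length 2·area/b ≈ 181.18.

h_B ≈ 181.180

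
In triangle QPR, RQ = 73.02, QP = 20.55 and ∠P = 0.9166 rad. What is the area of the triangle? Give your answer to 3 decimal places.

682.300

Law of sines: sin R = QP·sin P/RQ ≈ 0.22332.
Since RQ ≥ QP, only the acute value applies: ∠R ≈ 0.2252 rad.
Then ∠Q = π − ∠P − ∠R ≈ 1.9998 rad.
Law of sines gives PR = RQ·sin Q/sin P ≈ 83.681.
Area = ½·RQ·QP·sin Q ≈ 682.3.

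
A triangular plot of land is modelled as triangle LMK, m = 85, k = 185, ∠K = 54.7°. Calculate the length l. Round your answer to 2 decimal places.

220.62

Law of sines: sin M = m·sin K/k ≈ 0.37498.
Since k ≥ m, only the acute value applies: ∠M ≈ 22.02°.
Then ∠L = 180° − ∠K − ∠M ≈ 103.28°.
Law of sines gives l = k·sin L/sin K ≈ 220.62.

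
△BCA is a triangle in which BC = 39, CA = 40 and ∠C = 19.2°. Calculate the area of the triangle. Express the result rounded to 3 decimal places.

256.516

Area = ½·BC·CA·sin C ≈ 256.52.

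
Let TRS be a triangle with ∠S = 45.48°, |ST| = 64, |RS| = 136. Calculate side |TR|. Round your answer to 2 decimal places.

By the law of cosines, |TR|² = |RS|² + |ST|² − 2·|RS|·|ST|·cos S = 10386, so |TR| ≈ 101.91.

101.91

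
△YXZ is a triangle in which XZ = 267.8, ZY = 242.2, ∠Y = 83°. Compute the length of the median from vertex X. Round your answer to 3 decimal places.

Law of sines: sin X = ZY·sin Y/XZ ≈ 0.89766.
Since XZ ≥ ZY, only the acute value applies: ∠X ≈ 63.85°.
Then ∠Z = 180° − ∠Y − ∠X ≈ 33.15°.
Law of sines gives YX = XZ·sin Z/sin Y ≈ 147.53.
Median from X: ½√(2·YX² + 2·XZ² − ZY²) ≈ 179.1.

m_X ≈ 179.097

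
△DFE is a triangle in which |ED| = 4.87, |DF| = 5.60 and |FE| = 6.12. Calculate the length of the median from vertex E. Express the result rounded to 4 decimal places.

Median from E: ½√(2·|FE|² + 2·|ED|² − |DF|²) ≈ 4.7692.

4.7692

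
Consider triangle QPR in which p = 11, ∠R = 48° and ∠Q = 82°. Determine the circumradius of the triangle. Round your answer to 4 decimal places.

7.1797

The third angle is ∠P = 180° − ∠R − ∠Q = 50.00°.
Law of sines: q = p·sin Q/sin P ≈ 14.22.
Law of sines: r = p·sin R/sin P ≈ 10.671.
Circumradius = p/(2 sin P) ≈ 7.1797.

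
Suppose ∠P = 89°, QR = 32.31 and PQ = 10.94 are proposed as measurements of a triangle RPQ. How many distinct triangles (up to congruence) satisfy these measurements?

1

PQ·sin P = 10.94·sin(89°) ≈ 10.94.
Since QR ≥ PQ, exactly one triangle exists.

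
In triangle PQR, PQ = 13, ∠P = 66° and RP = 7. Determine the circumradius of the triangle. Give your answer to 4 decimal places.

By the law of cosines, QR² = RP² + PQ² − 2·RP·PQ·cos P = 143.97, so QR ≈ 11.999.
Area = ½·RP·PQ·sin P ≈ 41.566.
Circumradius = QR/(2 sin P) ≈ 6.5672.

6.5672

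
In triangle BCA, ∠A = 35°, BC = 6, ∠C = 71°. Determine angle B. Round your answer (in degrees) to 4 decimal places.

74.0000

The third angle is ∠B = 180° − ∠C − ∠A = 74.00°.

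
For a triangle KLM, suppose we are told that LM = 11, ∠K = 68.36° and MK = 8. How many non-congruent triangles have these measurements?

1

MK·sin K = 8·sin(68.36°) ≈ 7.436.
Since LM ≥ MK, exactly one triangle exists.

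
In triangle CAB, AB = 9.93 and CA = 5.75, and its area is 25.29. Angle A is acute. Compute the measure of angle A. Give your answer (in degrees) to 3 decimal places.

62.357

From area = ½·CA·AB·sin A, we get sin A = 2·area/(CA·AB) ≈ 0.88585.
Taking the acute solution, ∠A ≈ 62.36°.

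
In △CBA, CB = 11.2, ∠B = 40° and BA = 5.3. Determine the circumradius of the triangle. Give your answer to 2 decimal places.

6.15

By the law of cosines, AC² = CB² + BA² − 2·CB·BA·cos B = 62.585, so AC ≈ 7.9111.
Area = ½·CB·BA·sin B ≈ 19.078.
Circumradius = AC/(2 sin B) ≈ 6.1537.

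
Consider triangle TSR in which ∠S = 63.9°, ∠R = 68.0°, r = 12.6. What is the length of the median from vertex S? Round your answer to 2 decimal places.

m_S ≈ 9.66

The third angle is ∠T = 180° − ∠S − ∠R = 48.10°.
Law of sines: t = r·sin T/sin R ≈ 10.115.
Law of sines: s = r·sin S/sin R ≈ 12.204.
Median from S: ½√(2·r² + 2·t² − s²) ≈ 9.6593.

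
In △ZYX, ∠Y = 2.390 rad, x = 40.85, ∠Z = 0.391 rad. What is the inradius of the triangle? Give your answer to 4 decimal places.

r ≈ 7.5033

The third angle is ∠X = π − ∠Z − ∠Y = 0.361 rad.
Law of sines: z = x·sin Z/sin X ≈ 44.125.
Law of sines: y = x·sin Y/sin X ≈ 79.054.
Area = ½·x·z·sin Y ≈ 615.37.
Semiperimeter s = (44.125+79.054+40.85)/2 = 82.014.
Inradius = area/s = 615.37/82.014 ≈ 7.5033.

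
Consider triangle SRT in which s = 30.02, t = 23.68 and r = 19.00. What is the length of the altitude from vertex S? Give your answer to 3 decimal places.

14.983

Semiperimeter p = (30.02 + 19 + 23.68)/2 = 36.35.
Heron's formula: area = √(36.35·6.33·17.35·12.67) ≈ 224.9.
The altitude from S has length 2·area/s ≈ 14.983.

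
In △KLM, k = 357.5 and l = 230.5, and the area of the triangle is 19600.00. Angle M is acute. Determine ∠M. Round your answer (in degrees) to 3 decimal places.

From area = ½·k·l·sin M, we get sin M = 2·area/(k·l) ≈ 0.47571.
Taking the acute solution, ∠M ≈ 28.41°.

28.405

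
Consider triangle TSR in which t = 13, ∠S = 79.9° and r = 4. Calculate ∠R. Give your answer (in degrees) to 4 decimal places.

17.7552

By the law of cosines, s² = r² + t² − 2·r·t·cos S = 166.76, so s ≈ 12.914.
Law of cosines again: cos R = (t² + s² − r²)/(2·t·s) ≈ 0.95237, so ∠R ≈ 17.76°.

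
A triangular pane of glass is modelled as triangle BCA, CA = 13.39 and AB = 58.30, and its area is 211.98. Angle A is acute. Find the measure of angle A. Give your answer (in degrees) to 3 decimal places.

From area = ½·CA·AB·sin A, we get sin A = 2·area/(CA·AB) ≈ 0.54309.
Taking the acute solution, ∠A ≈ 32.89°.

32.895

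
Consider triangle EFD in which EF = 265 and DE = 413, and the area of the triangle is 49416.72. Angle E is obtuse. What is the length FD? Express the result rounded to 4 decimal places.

From area = ½·DE·EF·sin E, we get sin E = 2·area/(DE·EF) ≈ 0.90304.
Taking the obtuse solution, ∠E ≈ 115.44°.
Law of cosines then gives FD ≈ 578.64.

578.6352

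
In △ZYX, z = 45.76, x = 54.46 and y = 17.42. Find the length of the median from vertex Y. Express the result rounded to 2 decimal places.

49.54

Median from Y: ½√(2·x² + 2·z² − y²) ≈ 49.539.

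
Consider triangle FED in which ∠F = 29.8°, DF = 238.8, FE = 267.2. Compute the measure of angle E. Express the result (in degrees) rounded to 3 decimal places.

∠E ≈ 63.189°

By the law of cosines, ED² = DF² + FE² − 2·DF·FE·cos F = 17682, so ED ≈ 132.97.
Law of cosines again: cos E = (FE² + ED² − DF²)/(2·FE·ED) ≈ 0.45105, so ∠E ≈ 63.19°.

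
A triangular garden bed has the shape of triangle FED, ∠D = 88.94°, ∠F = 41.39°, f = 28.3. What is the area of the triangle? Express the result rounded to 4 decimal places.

461.6268

The third angle is ∠E = 180° − ∠D − ∠F = 49.67°.
Law of sines: e = f·sin E/sin F ≈ 32.629.
Law of sines: d = f·sin D/sin F ≈ 42.795.
Area = ½·f·e·sin D ≈ 461.63.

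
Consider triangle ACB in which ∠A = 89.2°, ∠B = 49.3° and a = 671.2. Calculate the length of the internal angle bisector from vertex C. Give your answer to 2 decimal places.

541.35

The third angle is ∠C = 180° − ∠B − ∠A = 41.50°.
Law of sines: c = a·sin C/sin A ≈ 444.79.
Law of sines: b = a·sin B/sin A ≈ 508.91.
The bisector from C has length 2·b·a·cos(∠C/2)/(b+a) ≈ 541.35.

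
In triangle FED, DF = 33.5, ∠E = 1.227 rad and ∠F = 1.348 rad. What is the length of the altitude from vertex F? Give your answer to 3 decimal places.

17.981

The third angle is ∠D = π − ∠F − ∠E = 0.567 rad.
Law of sines: ED = DF·sin F/sin E ≈ 34.703.
Law of sines: FE = DF·sin D/sin E ≈ 19.099.
Area = ½·DF·ED·sin D ≈ 312.
The altitude from F has length 2·area/ED ≈ 17.981.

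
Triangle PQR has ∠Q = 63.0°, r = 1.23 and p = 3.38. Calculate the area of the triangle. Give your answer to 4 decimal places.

Area = ½·r·p·sin Q ≈ 1.8521.

1.8521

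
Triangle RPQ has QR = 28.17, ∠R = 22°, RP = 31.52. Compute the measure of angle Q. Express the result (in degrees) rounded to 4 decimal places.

∠Q ≈ 95.1050°

By the law of cosines, PQ² = QR² + RP² − 2·QR·RP·cos R = 140.53, so PQ ≈ 11.855.
Law of cosines again: cos Q = (PQ² + QR² − RP²)/(2·PQ·QR) ≈ -0.08898, so ∠Q ≈ 95.10°.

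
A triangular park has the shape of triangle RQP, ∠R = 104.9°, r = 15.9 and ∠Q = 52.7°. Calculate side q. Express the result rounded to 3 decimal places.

The third angle is ∠P = 180° − ∠R − ∠Q = 22.40°.
Law of sines: q = r·sin Q/sin R ≈ 13.088.

13.088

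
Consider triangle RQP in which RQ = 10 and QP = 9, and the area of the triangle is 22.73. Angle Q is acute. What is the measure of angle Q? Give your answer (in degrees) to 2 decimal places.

∠Q ≈ 30.34°

From area = ½·RQ·QP·sin Q, we get sin Q = 2·area/(RQ·QP) ≈ 0.50511.
Taking the acute solution, ∠Q ≈ 30.34°.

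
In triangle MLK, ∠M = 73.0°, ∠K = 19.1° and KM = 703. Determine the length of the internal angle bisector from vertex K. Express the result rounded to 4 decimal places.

The third angle is ∠L = 180° − ∠K − ∠M = 87.90°.
Law of sines: LK = KM·sin M/sin L ≈ 672.73.
Law of sines: ML = KM·sin K/sin L ≈ 230.19.
The bisector from K has length 2·LK·KM·cos(∠K/2)/(LK+KM) ≈ 678.01.

t_K ≈ 678.0057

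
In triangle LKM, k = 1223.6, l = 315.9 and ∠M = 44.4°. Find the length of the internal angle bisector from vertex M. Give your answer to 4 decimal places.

By the law of cosines, m² = l² + k² − 2·l·k·cos M = 1.0447e+06, so m ≈ 1022.1.
The bisector from M has length 2·l·k·cos(∠M/2)/(l+k) ≈ 464.93.

t_M ≈ 464.9323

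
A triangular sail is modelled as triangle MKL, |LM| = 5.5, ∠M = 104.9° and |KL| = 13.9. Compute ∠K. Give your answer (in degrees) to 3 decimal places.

Law of sines: sin K = |LM|·sin M/|KL| ≈ 0.38238.
Since |KL| ≥ |LM|, only the acute value applies: ∠K ≈ 22.48°.
Then ∠L = 180° − ∠M − ∠K ≈ 52.62°.

22.481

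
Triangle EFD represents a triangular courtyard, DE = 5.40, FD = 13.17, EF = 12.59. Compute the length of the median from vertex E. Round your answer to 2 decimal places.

Median from E: ½√(2·DE² + 2·EF² − FD²) ≈ 7.1044.

7.10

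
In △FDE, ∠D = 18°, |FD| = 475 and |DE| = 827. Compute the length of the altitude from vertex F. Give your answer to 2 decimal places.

h_F ≈ 146.78

By the law of cosines, |EF|² = |FD|² + |DE|² − 2·|FD|·|DE|·cos D = 1.6236e+05, so |EF| ≈ 402.93.
Area = ½·|FD|·|DE|·sin D ≈ 60695.
The altitude from F has length 2·area/|DE| ≈ 146.78.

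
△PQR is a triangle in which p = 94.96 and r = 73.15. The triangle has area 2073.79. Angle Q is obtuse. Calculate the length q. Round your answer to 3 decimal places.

From area = ½·r·p·sin Q, we get sin Q = 2·area/(r·p) ≈ 0.59709.
Taking the obtuse solution, ∠Q ≈ 143.34°.
Law of cosines then gives q ≈ 159.73.

159.727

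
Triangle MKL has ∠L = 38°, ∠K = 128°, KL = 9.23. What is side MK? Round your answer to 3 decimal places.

The third angle is ∠M = 180° − ∠K − ∠L = 14.00°.
Law of sines: MK = KL·sin L/sin M ≈ 23.489.

23.489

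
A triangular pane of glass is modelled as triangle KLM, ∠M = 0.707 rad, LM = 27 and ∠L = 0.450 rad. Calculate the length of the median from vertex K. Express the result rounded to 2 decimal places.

The third angle is ∠K = π − ∠L − ∠M = 1.985 rad.
Law of sines: MK = LM·sin L/sin K ≈ 12.827.
Law of sines: KL = LM·sin M/sin K ≈ 19.155.
Median from K: ½√(2·MK² + 2·KL² − LM²) ≈ 9.1357.

m_K ≈ 9.14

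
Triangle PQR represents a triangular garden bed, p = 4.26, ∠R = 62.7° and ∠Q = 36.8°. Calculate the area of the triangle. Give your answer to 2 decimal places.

The third angle is ∠P = 180° − ∠Q − ∠R = 80.50°.
Law of sines: q = p·sin Q/sin P ≈ 2.5873.
Law of sines: r = p·sin R/sin P ≈ 3.8381.
Area = ½·p·q·sin R ≈ 4.8972.

4.90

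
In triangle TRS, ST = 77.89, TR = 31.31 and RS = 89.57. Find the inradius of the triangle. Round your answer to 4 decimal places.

r ≈ 12.0212

Semiperimeter s = (89.57 + 77.89 + 31.31)/2 = 99.385.
Heron's formula: area = √(99.385·9.815·21.495·68.075) ≈ 1194.7.
Inradius = area/s = 1194.7/99.385 ≈ 12.021.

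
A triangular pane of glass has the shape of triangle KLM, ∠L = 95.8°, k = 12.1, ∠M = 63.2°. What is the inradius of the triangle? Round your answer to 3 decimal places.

The third angle is ∠K = 180° − ∠L − ∠M = 21.00°.
Law of sines: l = k·sin L/sin K ≈ 33.591.
Law of sines: m = k·sin M/sin K ≈ 30.137.
Area = ½·k·l·sin M ≈ 181.4.
Semiperimeter s = (12.1+33.591+30.137)/2 = 37.914.
Inradius = area/s = 181.4/37.914 ≈ 4.7844.

4.784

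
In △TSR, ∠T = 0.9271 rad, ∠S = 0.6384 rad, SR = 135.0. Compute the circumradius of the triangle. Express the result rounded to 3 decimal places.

The third angle is ∠R = π − ∠T − ∠S = 1.5761 rad.
Law of sines: RT = SR·sin S/sin T ≈ 100.57.
Law of sines: TS = SR·sin R/sin T ≈ 168.77.
Circumradius = SR/(2 sin T) ≈ 84.387.

84.387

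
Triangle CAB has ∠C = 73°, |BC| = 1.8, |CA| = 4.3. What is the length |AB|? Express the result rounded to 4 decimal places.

By the law of cosines, |AB|² = |BC|² + |CA|² − 2·|BC|·|CA|·cos C = 17.204, so |AB| ≈ 4.1478.

4.1478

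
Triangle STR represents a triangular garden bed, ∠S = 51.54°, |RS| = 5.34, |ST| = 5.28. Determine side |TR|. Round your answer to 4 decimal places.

4.6175

By the law of cosines, |TR|² = |RS|² + |ST|² − 2·|RS|·|ST|·cos S = 21.321, so |TR| ≈ 4.6175.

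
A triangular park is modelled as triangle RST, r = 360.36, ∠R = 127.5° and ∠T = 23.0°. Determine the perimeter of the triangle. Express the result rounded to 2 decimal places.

761.51

The third angle is ∠S = 180° − ∠T − ∠R = 29.50°.
Law of sines: s = r·sin S/sin R ≈ 223.67.
Law of sines: t = r·sin T/sin R ≈ 177.48.
Semiperimeter p = (360.36+223.67+177.48)/2 = 380.75.
Perimeter = 360.36 + 223.67 + 177.48 = 761.51.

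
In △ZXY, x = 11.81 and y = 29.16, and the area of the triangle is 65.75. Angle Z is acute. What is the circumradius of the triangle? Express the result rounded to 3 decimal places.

From area = ½·x·y·sin Z, we get sin Z = 2·area/(x·y) ≈ 0.38185.
Taking the acute solution, ∠Z ≈ 22.45°.
Law of cosines then gives z ≈ 18.794.
Circumradius = z/(2 sin Z) ≈ 24.609.

24.609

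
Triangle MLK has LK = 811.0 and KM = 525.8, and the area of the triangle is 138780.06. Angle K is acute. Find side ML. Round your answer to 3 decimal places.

535.479

From area = ½·LK·KM·sin K, we get sin K = 2·area/(LK·KM) ≈ 0.65090.
Taking the acute solution, ∠K ≈ 40.61°.
Law of cosines then gives ML ≈ 535.48.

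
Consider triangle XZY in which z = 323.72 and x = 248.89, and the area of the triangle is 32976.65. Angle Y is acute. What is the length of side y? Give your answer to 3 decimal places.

272.363

From area = ½·x·z·sin Y, we get sin Y = 2·area/(x·z) ≈ 0.81858.
Taking the acute solution, ∠Y ≈ 54.94°.
Law of cosines then gives y ≈ 272.36.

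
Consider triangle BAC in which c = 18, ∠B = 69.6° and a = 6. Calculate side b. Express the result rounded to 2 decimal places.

16.87

By the law of cosines, b² = a² + c² − 2·a·c·cos B = 284.71, so b ≈ 16.873.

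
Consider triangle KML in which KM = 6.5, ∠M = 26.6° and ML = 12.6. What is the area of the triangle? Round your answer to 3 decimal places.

18.336

Area = ½·KM·ML·sin M ≈ 18.336.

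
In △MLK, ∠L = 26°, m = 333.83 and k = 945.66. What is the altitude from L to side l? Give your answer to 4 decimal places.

h_L ≈ 209.0493

By the law of cosines, l² = k² + m² − 2·k·m·cos L = 4.3824e+05, so l ≈ 661.99.
Area = ½·k·m·sin L ≈ 69195.
The altitude from L has length 2·area/l ≈ 209.05.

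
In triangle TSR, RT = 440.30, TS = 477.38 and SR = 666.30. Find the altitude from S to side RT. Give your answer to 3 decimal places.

Semiperimeter s = (666.3 + 440.3 + 477.38)/2 = 791.99.
Heron's formula: area = √(791.99·125.69·351.69·314.61) ≈ 1.0495e+05.
The altitude from S has length 2·area/RT ≈ 476.71.

476.714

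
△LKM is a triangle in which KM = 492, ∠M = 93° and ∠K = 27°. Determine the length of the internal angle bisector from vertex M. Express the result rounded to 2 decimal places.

The third angle is ∠L = 180° − ∠K − ∠M = 60.00°.
Law of sines: ML = KM·sin K/sin L ≈ 257.92.
Law of sines: LK = KM·sin M/sin L ≈ 567.33.
The bisector from M has length 2·KM·ML·cos(∠M/2)/(KM+ML) ≈ 232.96.

t_M ≈ 232.96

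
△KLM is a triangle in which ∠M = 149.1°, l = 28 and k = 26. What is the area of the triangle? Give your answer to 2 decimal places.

Area = ½·k·l·sin M ≈ 186.93.

186.93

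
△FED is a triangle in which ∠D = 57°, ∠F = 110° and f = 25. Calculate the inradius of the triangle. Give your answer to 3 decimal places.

2.354

The third angle is ∠E = 180° − ∠D − ∠F = 13.00°.
Law of sines: e = f·sin E/sin F ≈ 5.9847.
Law of sines: d = f·sin D/sin F ≈ 22.312.
Area = ½·f·e·sin D ≈ 62.74.
Semiperimeter s = (25+5.9847+22.312)/2 = 26.649.
Inradius = area/s = 62.74/26.649 ≈ 2.3543.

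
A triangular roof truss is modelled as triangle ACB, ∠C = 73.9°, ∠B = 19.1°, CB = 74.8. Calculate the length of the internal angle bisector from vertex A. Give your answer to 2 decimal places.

26.52

The third angle is ∠A = 180° − ∠C − ∠B = 87.00°.
Law of sines: BA = CB·sin C/sin A ≈ 71.965.
Law of sines: AC = CB·sin B/sin A ≈ 24.509.
The bisector from A has length 2·BA·AC·cos(∠A/2)/(BA+AC) ≈ 26.524.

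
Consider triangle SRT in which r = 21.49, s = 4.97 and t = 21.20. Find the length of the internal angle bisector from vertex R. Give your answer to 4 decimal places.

t_R ≈ 5.8579

By the law of cosines, cos R = (t² + s² − r²) / (2·t·s) ≈ 0.05847, so ∠R ≈ 86.65°.
The bisector from R has length 2·t·s·cos(∠R/2)/(t+s) ≈ 5.8579.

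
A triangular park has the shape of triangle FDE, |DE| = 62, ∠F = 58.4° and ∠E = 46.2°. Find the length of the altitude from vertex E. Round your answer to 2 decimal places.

60.00

The third angle is ∠D = 180° − ∠E − ∠F = 75.40°.
Law of sines: |EF| = |DE|·sin D/sin F ≈ 70.443.
Law of sines: |FD| = |DE|·sin E/sin F ≈ 52.539.
Area = ½·|DE|·|EF|·sin E ≈ 1576.1.
The altitude from E has length 2·area/|FD| ≈ 59.998.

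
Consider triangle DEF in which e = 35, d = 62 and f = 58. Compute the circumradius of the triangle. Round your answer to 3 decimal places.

By the law of cosines, cos D = (e² + f² − d²) / (2·e·f) ≈ 0.18350, so ∠D ≈ 79.43°.
Circumradius = d/(2 sin D) ≈ 31.535.

31.535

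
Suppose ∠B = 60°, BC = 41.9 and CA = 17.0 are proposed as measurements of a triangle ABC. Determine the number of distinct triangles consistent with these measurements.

BC·sin B = 41.9·sin(60°) ≈ 36.29.
Since CA = 17.0 < 36.29 = BC sin B, no triangle exists.

0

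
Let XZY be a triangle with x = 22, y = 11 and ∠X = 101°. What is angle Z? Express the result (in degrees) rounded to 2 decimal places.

Law of sines: sin Y = y·sin X/x ≈ 0.49081.
Since x ≥ y, only the acute value applies: ∠Y ≈ 29.39°.
Then ∠Z = 180° − ∠X − ∠Y ≈ 49.61°.

∠Z ≈ 49.61°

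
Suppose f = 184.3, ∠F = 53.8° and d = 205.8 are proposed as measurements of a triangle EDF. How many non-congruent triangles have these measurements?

d·sin F = 205.8·sin(53.8°) ≈ 166.1.
Since d sin F < f < d (166.1 < 184.3 < 205.8), two triangles exist.

2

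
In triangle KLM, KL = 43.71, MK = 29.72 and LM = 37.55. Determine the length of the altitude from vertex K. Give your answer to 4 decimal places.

h_K ≈ 29.2798

Semiperimeter s = (37.55 + 29.72 + 43.71)/2 = 55.49.
Heron's formula: area = √(55.49·17.94·25.77·11.78) ≈ 549.73.
The altitude from K has length 2·area/LM ≈ 29.28.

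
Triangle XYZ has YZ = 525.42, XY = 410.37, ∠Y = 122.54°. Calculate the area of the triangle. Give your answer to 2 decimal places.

90884.14

Area = ½·XY·YZ·sin Y ≈ 90884.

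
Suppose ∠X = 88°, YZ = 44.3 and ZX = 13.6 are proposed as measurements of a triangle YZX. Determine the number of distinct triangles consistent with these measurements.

1

ZX·sin X = 13.6·sin(88°) ≈ 13.59.
Since YZ ≥ ZX, exactly one triangle exists.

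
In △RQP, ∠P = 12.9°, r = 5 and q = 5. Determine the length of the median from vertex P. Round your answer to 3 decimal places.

By the law of cosines, p² = r² + q² − 2·r·q·cos P = 1.2619, so p ≈ 1.1234.
Median from P: ½√(2·r² + 2·q² − p²) ≈ 4.9684.

4.968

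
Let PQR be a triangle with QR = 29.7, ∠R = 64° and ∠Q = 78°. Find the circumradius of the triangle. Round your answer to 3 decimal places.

24.120

The third angle is ∠P = 180° − ∠Q − ∠R = 38.00°.
Law of sines: RP = QR·sin Q/sin P ≈ 47.187.
Law of sines: PQ = QR·sin R/sin P ≈ 43.359.
Circumradius = QR/(2 sin P) ≈ 24.12.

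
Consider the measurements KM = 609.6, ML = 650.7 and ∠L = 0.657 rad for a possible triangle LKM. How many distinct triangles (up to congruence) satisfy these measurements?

2

ML·sin L = 650.7·sin(0.657 rad) ≈ 397.4.
Since ML sin L < KM < ML (397.4 < 609.6 < 650.7), two triangles exist.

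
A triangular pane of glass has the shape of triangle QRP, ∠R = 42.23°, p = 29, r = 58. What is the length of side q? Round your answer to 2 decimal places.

Law of sines: sin P = p·sin R/r ≈ 0.33605.
Since r ≥ p, only the acute value applies: ∠P ≈ 19.64°.
Then ∠Q = 180° − ∠R − ∠P ≈ 118.13°.
Law of sines gives q = r·sin Q/sin R ≈ 76.1.

76.10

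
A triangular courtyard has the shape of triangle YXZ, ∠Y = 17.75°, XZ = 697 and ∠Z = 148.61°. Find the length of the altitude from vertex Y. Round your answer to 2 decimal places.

The third angle is ∠X = 180° − ∠Z − ∠Y = 13.64°.
Law of sines: ZY = XZ·sin X/sin Y ≈ 539.15.
Law of sines: YX = XZ·sin Z/sin Y ≈ 1190.8.
Area = ½·XZ·ZY·sin Z ≈ 97866.
The altitude from Y has length 2·area/XZ ≈ 280.82.

h_Y ≈ 280.82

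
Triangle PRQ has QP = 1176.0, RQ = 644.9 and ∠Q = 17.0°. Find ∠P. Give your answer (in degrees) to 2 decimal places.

∠P ≈ 18.63°

By the law of cosines, PR² = RQ² + QP² − 2·RQ·QP·cos Q = 3.4834e+05, so PR ≈ 590.21.
Law of cosines again: cos P = (QP² + PR² − RQ²)/(2·QP·PR) ≈ 0.94760, so ∠P ≈ 18.63°.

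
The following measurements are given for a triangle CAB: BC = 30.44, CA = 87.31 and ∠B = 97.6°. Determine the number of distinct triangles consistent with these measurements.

1

BC·sin B = 30.44·sin(97.6°) ≈ 30.17.
Since ∠B is not acute, a triangle exists only if CA > BC; here CA > BC, so there is exactly one triangle.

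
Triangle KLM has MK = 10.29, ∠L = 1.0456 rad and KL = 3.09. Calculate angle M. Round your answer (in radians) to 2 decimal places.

Law of sines: sin M = KL·sin L/MK ≈ 0.25982.
Since MK ≥ KL, only the acute value applies: ∠M ≈ 0.2628 rad.
Then ∠K = π − ∠L − ∠M ≈ 1.8332 rad.

∠M ≈ 0.26 rad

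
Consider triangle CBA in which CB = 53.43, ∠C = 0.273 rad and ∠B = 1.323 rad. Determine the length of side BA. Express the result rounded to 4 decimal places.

The third angle is ∠A = π − ∠C − ∠B = 1.546 rad.
Law of sines: BA = CB·sin C/sin A ≈ 14.41.

14.4105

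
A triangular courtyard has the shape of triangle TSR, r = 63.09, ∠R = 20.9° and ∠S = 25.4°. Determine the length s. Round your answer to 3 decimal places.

The third angle is ∠T = 180° − ∠S − ∠R = 133.70°.
Law of sines: s = r·sin S/sin R ≈ 75.858.

75.858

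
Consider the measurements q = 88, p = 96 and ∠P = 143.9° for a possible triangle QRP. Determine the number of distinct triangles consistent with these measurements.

1

q·sin P = 88·sin(143.9°) ≈ 51.85.
Since ∠P is not acute, a triangle exists only if p > q; here p > q, so there is exactly one triangle.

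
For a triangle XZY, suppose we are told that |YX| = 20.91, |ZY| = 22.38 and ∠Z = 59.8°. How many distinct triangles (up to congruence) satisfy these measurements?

2

|ZY|·sin Z = 22.38·sin(59.8°) ≈ 19.34.
Since |ZY| sin Z < |YX| < |ZY| (19.34 < 20.91 < 22.38), two triangles exist.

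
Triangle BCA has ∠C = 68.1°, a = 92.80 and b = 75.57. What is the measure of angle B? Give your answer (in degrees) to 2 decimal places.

By the law of cosines, c² = a² + b² − 2·a·b·cos C = 9091.2, so c ≈ 95.348.
Law of cosines again: cos B = (c² + a² − b²)/(2·c·a) ≈ 0.67766, so ∠B ≈ 47.34°.

47.34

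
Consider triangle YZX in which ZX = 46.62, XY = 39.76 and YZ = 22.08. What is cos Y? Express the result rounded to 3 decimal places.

cos Y ≈ -0.060

By the law of cosines, cos Y = (XY² + YZ² − ZX²) / (2·XY·YZ) ≈ -0.05982, so ∠Y ≈ 93.43°.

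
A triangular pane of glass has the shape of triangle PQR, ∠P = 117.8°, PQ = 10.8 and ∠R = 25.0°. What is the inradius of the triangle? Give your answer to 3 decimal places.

3.021

The third angle is ∠Q = 180° − ∠R − ∠P = 37.20°.
Law of sines: QR = PQ·sin P/sin R ≈ 22.605.
Law of sines: RP = PQ·sin Q/sin R ≈ 15.451.
Area = ½·PQ·QR·sin Q ≈ 73.803.
Semiperimeter s = (22.605+15.451+10.8)/2 = 24.428.
Inradius = area/s = 73.803/24.428 ≈ 3.0213.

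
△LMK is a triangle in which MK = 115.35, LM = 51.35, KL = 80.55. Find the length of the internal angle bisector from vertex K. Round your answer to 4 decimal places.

By the law of cosines, cos K = (MK² + KL² − LM²) / (2·MK·KL) ≈ 0.92327, so ∠K ≈ 22.59°.
The bisector from K has length 2·MK·KL·cos(∠K/2)/(MK+KL) ≈ 93.022.

t_K ≈ 93.0217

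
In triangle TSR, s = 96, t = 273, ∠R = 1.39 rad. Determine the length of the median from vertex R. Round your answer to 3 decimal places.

By the law of cosines, r² = t² + s² − 2·t·s·cos R = 74320, so r ≈ 272.62.
Median from R: ½√(2·t² + 2·s² − r²) ≈ 152.62.

152.619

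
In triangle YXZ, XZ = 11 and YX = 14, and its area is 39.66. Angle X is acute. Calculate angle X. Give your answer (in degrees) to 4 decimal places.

31.0018

From area = ½·YX·XZ·sin X, we get sin X = 2·area/(YX·XZ) ≈ 0.51506.
Taking the acute solution, ∠X ≈ 31.00°.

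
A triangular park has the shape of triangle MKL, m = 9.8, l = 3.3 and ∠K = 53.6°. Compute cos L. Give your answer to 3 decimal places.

0.947

By the law of cosines, k² = l² + m² − 2·l·m·cos K = 68.548, so k ≈ 8.2794.
Law of cosines again: cos L = (m² + k² − l²)/(2·m·k) ≈ 0.94714, so ∠L ≈ 18.71°.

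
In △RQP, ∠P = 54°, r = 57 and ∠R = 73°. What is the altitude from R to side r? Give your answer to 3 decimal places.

h_R ≈ 38.511

The third angle is ∠Q = 180° − ∠P − ∠R = 53.00°.
Law of sines: q = r·sin Q/sin R ≈ 47.602.
Law of sines: p = r·sin P/sin R ≈ 48.221.
Area = ½·r·q·sin P ≈ 1097.6.
The altitude from R has length 2·area/r ≈ 38.511.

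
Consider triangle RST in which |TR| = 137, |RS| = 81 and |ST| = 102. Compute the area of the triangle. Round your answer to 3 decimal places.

area ≈ 4106.307

Semiperimeter s = (102 + 137 + 81)/2 = 160.
Heron's formula: area = √(160·58·23·79) ≈ 4106.3.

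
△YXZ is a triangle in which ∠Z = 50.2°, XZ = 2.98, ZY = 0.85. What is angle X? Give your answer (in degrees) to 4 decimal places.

By the law of cosines, YX² = XZ² + ZY² − 2·XZ·ZY·cos Z = 6.3601, so YX ≈ 2.5219.
Law of cosines again: cos X = (YX² + XZ² − ZY²)/(2·YX·XZ) ≈ 0.96589, so ∠X ≈ 15.01°.

∠X ≈ 15.0075°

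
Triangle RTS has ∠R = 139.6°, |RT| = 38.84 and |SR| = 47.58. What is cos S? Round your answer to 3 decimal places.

By the law of cosines, |TS|² = |SR|² + |RT|² − 2·|SR|·|RT|·cos R = 6587.1, so |TS| ≈ 81.161.
Law of cosines again: cos S = (|TS|² + |SR|² − |RT|²)/(2·|TS|·|SR|) ≈ 0.95068, so ∠S ≈ 18.07°.

0.951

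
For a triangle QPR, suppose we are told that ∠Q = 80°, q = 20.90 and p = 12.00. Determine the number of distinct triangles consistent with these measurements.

p·sin Q = 12.00·sin(80°) ≈ 11.82.
Since q ≥ p, exactly one triangle exists.

1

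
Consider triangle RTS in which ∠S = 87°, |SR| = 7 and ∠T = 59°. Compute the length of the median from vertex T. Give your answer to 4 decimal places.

The third angle is ∠R = 180° − ∠T − ∠S = 34.00°.
Law of sines: |TS| = |SR|·sin R/sin T ≈ 4.5666.
Law of sines: |RT| = |SR|·sin S/sin T ≈ 8.1552.
Median from T: ½√(2·|RT|² + 2·|TS|² − |SR|²) ≈ 5.6063.

m_T ≈ 5.6063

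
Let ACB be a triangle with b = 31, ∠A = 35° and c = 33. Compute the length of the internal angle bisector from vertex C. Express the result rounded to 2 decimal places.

18.49

By the law of cosines, a² = c² + b² − 2·c·b·cos A = 374.01, so a ≈ 19.339.
Law of cosines again: cos C = (b² + a² − c²)/(2·b·a) ≈ 0.20518, so ∠C ≈ 78.16°.
The bisector from C has length 2·b·a·cos(∠C/2)/(b+a) ≈ 18.49.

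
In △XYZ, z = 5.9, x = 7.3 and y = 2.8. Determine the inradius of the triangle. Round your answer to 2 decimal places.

0.98

Semiperimeter s = (7.3 + 2.8 + 5.9)/2 = 8.
Heron's formula: area = √(8·0.7·5.2·2.1) ≈ 7.82.
Inradius = area/s = 7.82/8 ≈ 0.9775.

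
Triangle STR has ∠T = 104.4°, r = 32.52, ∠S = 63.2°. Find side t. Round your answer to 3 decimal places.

The third angle is ∠R = 180° − ∠S − ∠T = 12.40°.
Law of sines: t = r·sin T/sin R ≈ 146.68.

146.684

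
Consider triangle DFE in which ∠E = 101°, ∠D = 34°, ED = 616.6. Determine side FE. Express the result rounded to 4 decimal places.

The third angle is ∠F = 180° − ∠E − ∠D = 45.00°.
Law of sines: FE = ED·sin D/sin F ≈ 487.62.

487.6185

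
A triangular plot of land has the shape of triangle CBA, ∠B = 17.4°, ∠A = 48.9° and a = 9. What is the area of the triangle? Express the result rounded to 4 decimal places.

The third angle is ∠C = 180° − ∠B − ∠A = 113.70°.
Law of sines: c = a·sin C/sin A ≈ 10.936.
Law of sines: b = a·sin B/sin A ≈ 3.5715.
Area = ½·a·c·sin B ≈ 14.716.

area ≈ 14.7164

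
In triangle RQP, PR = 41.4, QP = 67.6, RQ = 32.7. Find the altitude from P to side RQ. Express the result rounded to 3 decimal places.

Semiperimeter s = (67.6 + 41.4 + 32.7)/2 = 70.85.
Heron's formula: area = √(70.85·3.25·29.45·38.15) ≈ 508.63.
The altitude from P has length 2·area/RQ ≈ 31.109.

h_P ≈ 31.109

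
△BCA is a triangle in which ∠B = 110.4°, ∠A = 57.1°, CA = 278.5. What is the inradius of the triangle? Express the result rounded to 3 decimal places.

r ≈ 25.390

The third angle is ∠C = 180° − ∠A − ∠B = 12.50°.
Law of sines: AB = CA·sin C/sin B ≈ 64.312.
Law of sines: BC = CA·sin A/sin B ≈ 249.48.
Area = ½·CA·AB·sin A ≈ 7519.2.
Semiperimeter s = (278.5+64.312+249.48)/2 = 296.15.
Inradius = area/s = 7519.2/296.15 ≈ 25.39.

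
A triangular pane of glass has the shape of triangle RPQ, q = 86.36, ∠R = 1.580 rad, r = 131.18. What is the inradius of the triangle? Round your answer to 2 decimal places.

Law of sines: sin Q = q·sin R/r ≈ 0.65830.
Since r ≥ q, only the acute value applies: ∠Q ≈ 0.719 rad.
Then ∠P = π − ∠R − ∠Q ≈ 0.843 rad.
Law of sines gives p = r·sin P/sin R ≈ 97.951.
Area = ½·r·q·sin P ≈ 4229.4.
Semiperimeter s = (131.18+97.951+86.36)/2 = 157.75.
Inradius = area/s = 4229.4/157.75 ≈ 26.811.

26.81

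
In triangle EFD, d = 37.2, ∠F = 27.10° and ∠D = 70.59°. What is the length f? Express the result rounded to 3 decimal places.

The third angle is ∠E = 180° − ∠F − ∠D = 82.31°.
Law of sines: f = d·sin F/sin D ≈ 17.967.

17.967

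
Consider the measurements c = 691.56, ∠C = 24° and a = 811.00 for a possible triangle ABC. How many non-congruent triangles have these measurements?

2

a·sin C = 811.00·sin(24°) ≈ 329.9.
Since a sin C < c < a (329.9 < 691.56 < 811.00), two triangles exist.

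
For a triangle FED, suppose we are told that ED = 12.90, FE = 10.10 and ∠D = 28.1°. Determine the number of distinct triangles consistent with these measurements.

2

ED·sin D = 12.90·sin(28.1°) ≈ 6.076.
Since ED sin D < FE < ED (6.076 < 10.10 < 12.90), two triangles exist.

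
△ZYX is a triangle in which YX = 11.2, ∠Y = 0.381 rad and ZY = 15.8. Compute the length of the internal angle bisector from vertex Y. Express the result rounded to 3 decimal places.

12.871

By the law of cosines, XZ² = ZY² + YX² − 2·ZY·YX·cos Y = 46.538, so XZ ≈ 6.8219.
The bisector from Y has length 2·ZY·YX·cos(∠Y/2)/(ZY+YX) ≈ 12.871.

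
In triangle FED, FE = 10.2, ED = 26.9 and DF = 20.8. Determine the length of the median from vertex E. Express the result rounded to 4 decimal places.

17.4833

Median from E: ½√(2·FE² + 2·ED² − DF²) ≈ 17.483.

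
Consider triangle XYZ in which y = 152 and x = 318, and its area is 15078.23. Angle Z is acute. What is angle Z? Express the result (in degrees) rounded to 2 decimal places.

∠Z ≈ 38.60°

From area = ½·x·y·sin Z, we get sin Z = 2·area/(x·y) ≈ 0.62389.
Taking the acute solution, ∠Z ≈ 38.60°.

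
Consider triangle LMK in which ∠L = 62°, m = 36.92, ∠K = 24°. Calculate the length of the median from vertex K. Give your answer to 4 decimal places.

34.0414

The third angle is ∠M = 180° − ∠K − ∠L = 94.00°.
Law of sines: l = m·sin L/sin M ≈ 32.678.
Law of sines: k = m·sin K/sin M ≈ 15.053.
Median from K: ½√(2·l² + 2·m² − k²) ≈ 34.041.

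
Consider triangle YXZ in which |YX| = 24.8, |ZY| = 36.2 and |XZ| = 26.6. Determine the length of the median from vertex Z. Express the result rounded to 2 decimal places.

Median from Z: ½√(2·|XZ|² + 2·|ZY|² − |YX|²) ≈ 29.244.

29.24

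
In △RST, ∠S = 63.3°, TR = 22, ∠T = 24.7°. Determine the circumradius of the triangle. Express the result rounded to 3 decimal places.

12.313

The third angle is ∠R = 180° − ∠S − ∠T = 92.00°.
Law of sines: ST = TR·sin R/sin S ≈ 24.611.
Law of sines: RS = TR·sin T/sin S ≈ 10.29.
Circumradius = TR/(2 sin S) ≈ 12.313.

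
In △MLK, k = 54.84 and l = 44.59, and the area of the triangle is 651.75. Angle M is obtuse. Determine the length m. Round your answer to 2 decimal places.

From area = ½·l·k·sin M, we get sin M = 2·area/(l·k) ≈ 0.53306.
Taking the obtuse solution, ∠M ≈ 147.79°.
Law of cosines then gives m ≈ 95.57.

95.57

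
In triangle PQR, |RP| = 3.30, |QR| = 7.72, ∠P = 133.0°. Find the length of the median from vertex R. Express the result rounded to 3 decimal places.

m_R ≈ 5.365

Law of sines: sin Q = |RP|·sin P/|QR| ≈ 0.31263.
Since |QR| ≥ |RP|, only the acute value applies: ∠Q ≈ 18.22°.
Then ∠R = 180° − ∠P − ∠Q ≈ 28.78°.
Law of sines gives |PQ| = |QR|·sin R/sin P ≈ 5.0825.
Median from R: ½√(2·|QR|² + 2·|RP|² − |PQ|²) ≈ 5.3653.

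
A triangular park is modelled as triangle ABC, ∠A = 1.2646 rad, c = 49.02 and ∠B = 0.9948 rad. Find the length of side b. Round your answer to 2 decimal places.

The third angle is ∠C = π − ∠A − ∠B = 0.8822 rad.
Law of sines: b = c·sin B/sin C ≈ 53.243.

53.24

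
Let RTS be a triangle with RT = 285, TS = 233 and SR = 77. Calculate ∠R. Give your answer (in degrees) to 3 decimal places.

∠R ≈ 41.513°

By the law of cosines, cos R = (SR² + RT² − TS²) / (2·SR·RT) ≈ 0.74880, so ∠R ≈ 41.51°.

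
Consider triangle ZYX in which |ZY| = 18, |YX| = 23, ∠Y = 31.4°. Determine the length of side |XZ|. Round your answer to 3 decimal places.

By the law of cosines, |XZ|² = |ZY|² + |YX|² − 2·|ZY|·|YX|·cos Y = 146.26, so |XZ| ≈ 12.094.

12.094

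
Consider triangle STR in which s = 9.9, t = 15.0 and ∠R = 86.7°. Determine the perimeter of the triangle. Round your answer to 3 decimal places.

42.390

By the law of cosines, r² = s² + t² − 2·s·t·cos R = 305.91, so r ≈ 17.49.
Semiperimeter p = (9.9+15+17.49)/2 = 21.195.
Perimeter = 9.9 + 15 + 17.49 = 42.39.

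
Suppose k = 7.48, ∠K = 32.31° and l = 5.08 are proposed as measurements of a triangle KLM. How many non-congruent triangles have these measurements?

1

l·sin K = 5.08·sin(32.31°) ≈ 2.715.
Since k ≥ l, exactly one triangle exists.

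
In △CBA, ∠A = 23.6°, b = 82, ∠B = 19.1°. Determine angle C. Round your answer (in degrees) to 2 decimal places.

137.30

The third angle is ∠C = 180° − ∠B − ∠A = 137.30°.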